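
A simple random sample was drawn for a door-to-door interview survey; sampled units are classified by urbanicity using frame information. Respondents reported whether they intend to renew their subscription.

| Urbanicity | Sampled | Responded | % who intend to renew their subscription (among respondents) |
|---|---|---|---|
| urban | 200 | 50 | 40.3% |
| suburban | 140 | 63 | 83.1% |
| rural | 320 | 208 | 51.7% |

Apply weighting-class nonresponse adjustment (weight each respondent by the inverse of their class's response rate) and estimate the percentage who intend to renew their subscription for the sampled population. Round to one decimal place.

54.9%

Response rates by class: urban 50/200 = 25%, suburban 63/140 = 45%, rural 208/320 = 65%.
Inverse-response-rate weighting restores each class to its sampled count, so class totals weight by n_sampled:
  urban: 200 × 40.3 = 8060
  suburban: 140 × 83.1 = 11,634
  rural: 320 × 51.7 = 16,544
Adjusted estimate = 36,238 / 660 = 54.9061 → 54.9%.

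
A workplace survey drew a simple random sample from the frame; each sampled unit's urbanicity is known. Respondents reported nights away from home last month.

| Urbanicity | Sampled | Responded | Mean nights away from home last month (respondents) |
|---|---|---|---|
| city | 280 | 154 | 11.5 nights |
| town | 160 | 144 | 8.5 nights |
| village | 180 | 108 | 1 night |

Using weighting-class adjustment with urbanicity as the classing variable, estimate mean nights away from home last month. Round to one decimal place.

Response rates by class: city 154/280 = 55%, town 144/160 = 90%, village 108/180 = 60%.
Weighting each respondent by the inverse class response rate inflates each class back to its sampled size, so the class weight is n_sampled:
  city: 280 × 11.5 = 3220
  town: 160 × 8.5 = 1360
  village: 180 × 1 = 180
Adjusted estimate = 4760 / 620 = 7.67742 → 7.7.

7.7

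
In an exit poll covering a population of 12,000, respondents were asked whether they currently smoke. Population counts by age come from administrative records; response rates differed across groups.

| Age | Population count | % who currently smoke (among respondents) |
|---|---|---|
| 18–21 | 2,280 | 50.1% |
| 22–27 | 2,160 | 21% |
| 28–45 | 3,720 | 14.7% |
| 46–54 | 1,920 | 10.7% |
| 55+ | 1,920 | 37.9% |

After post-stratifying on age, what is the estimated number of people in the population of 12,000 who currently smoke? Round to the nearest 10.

3,080

Each cell contributes its population count × the respondent rate:
  18–21: 2,280 × 50.1% = 1142.28
  22–27: 2,160 × 21% = 453.6
  28–45: 3,720 × 14.7% = 546.84
  46–54: 1,920 × 10.7% = 205.44
  55+: 1,920 × 37.9% = 727.68
Estimated total = 3075.84 → 3,080.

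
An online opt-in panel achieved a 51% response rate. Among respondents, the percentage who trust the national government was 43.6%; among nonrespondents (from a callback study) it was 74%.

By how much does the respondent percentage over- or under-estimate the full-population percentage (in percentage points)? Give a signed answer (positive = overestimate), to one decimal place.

-14.9 percentage points

Nonresponse fraction = 1 − 0.51 = 0.49.
Bias = (nonresponse fraction) × (respondent percentage − nonrespondent percentage)
     = 0.49 × (43.6 − 74) = 0.49 × -30.4 = -14.896.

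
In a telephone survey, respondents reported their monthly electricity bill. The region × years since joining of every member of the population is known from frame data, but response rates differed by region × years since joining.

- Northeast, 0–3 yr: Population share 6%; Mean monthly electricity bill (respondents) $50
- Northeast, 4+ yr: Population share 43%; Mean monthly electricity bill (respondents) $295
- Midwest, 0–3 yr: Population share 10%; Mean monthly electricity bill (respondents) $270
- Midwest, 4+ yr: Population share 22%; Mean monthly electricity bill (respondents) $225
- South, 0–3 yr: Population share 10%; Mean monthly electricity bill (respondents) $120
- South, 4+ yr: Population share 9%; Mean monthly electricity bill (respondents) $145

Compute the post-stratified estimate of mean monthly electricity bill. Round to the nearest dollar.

$231

Each cell contributes population-share × respondent value:
  Northeast, 0–3 yr: 0.06 × 50 = 3
  Northeast, 4+ yr: 0.43 × 295 = 126.85
  Midwest, 0–3 yr: 0.1 × 270 = 27
  Midwest, 4+ yr: 0.22 × 225 = 49.5
  South, 0–3 yr: 0.1 × 120 = 12
  South, 4+ yr: 0.09 × 145 = 13.05
Post-stratified estimate = 231.4 → $231.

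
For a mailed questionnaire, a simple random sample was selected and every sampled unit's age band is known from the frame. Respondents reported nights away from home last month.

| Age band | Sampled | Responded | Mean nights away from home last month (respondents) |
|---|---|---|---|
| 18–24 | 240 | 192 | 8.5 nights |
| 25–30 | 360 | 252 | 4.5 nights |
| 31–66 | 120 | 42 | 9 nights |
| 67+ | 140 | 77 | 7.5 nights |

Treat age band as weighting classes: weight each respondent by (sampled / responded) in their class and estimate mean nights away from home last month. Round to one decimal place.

6.7

Response rates by class: 18–24 192/240 = 80%, 25–30 252/360 = 70%, 31–66 42/120 = 35%, 67+ 77/140 = 55%.
Inverse-response-rate weighting restores each class to its sampled count, so class totals weight by n_sampled:
  18–24: 240 × 8.5 = 2040
  25–30: 360 × 4.5 = 1620
  31–66: 120 × 9 = 1080
  67+: 140 × 7.5 = 1050
Adjusted estimate = 5790 / 860 = 6.73256 → 6.7.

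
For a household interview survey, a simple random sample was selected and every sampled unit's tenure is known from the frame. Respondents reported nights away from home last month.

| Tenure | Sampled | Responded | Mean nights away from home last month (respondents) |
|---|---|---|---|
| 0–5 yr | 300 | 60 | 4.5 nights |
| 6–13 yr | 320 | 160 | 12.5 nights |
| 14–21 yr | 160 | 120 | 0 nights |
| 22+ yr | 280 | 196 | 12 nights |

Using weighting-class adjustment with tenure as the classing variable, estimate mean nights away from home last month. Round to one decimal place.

Class response rates: 0–5 yr 60/300 = 20%, 6–13 yr 160/320 = 50%, 14–21 yr 120/160 = 75%, 22+ yr 196/280 = 70%.
Weighting each respondent by the inverse class response rate inflates each class back to its sampled size, so the class weight is n_sampled:
  0–5 yr: 300 × 4.5 = 1350
  6–13 yr: 320 × 12.5 = 4000
  14–21 yr: 160 × 0 = 0
  22+ yr: 280 × 12 = 3360
Adjusted estimate = 8710 / 1,060 = 8.21698 → 8.2.

8.2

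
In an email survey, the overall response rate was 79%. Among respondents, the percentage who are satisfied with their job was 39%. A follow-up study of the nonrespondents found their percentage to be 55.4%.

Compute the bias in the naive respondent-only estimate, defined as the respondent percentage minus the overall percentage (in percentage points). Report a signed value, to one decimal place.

Nonresponse fraction = 1 − 0.79 = 0.21.
Bias = (nonresponse fraction) × (respondent percentage − nonrespondent percentage)
     = 0.21 × (39 − 55.4) = 0.21 × -16.4 = -3.444.

-3.4 percentage points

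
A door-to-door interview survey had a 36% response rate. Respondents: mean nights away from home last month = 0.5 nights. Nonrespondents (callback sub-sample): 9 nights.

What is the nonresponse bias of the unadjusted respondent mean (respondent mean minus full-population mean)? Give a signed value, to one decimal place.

-5.4

Nonresponse fraction = 1 − 0.36 = 0.64.
Bias = (nonresponse fraction) × (respondent mean − nonrespondent mean)
     = 0.64 × (0.5 − 9) = 0.64 × -8.5 = -5.44.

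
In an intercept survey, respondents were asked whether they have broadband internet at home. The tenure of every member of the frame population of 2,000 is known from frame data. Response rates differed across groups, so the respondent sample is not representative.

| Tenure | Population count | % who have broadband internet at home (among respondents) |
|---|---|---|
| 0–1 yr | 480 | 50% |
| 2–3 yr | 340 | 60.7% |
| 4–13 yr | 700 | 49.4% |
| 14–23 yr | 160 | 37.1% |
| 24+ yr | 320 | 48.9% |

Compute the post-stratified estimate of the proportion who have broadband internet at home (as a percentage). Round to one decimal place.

50.4%

Weight each group's respondent value by its population share:
  0–1 yr: (480/2,000) × 50 = 12
  2–3 yr: (340/2,000) × 60.7 = 10.319
  4–13 yr: (700/2,000) × 49.4 = 17.29
  14–23 yr: (160/2,000) × 37.1 = 2.968
  24+ yr: (320/2,000) × 48.9 = 7.824
Post-stratified estimate = 50.401 → 50.4%.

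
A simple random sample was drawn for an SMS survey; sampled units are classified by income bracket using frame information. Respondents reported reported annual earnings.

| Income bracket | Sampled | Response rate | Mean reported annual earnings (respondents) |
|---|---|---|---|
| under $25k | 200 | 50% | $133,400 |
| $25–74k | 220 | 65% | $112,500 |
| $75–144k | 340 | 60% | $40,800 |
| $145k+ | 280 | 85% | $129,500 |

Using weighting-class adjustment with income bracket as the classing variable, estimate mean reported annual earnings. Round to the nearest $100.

Each respondent's weight = sampled/responded in their class; summing within a class gives n_sampled, so:
  under $25k: 200 × 133,400 = 26,680,000
  $25–74k: 220 × 112,500 = 24,750,000
  $75–144k: 340 × 40,800 = 13,872,000
  $145k+: 280 × 129,500 = 36,260,000
Adjusted estimate = 101,562,000 / 1,040 = 97655.8 → $97,700.

$97,700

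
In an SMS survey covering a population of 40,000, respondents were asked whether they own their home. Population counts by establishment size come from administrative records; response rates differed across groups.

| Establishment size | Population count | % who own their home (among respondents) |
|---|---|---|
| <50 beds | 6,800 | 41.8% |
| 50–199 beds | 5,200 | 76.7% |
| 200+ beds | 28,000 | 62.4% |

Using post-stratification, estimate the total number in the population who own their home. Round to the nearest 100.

Apply each group's respondent rate to its population count:
  <50 beds: 6,800 × 41.8% = 2842.4
  50–199 beds: 5,200 × 76.7% = 3988.4
  200+ beds: 28,000 × 62.4% = 17,472
Estimated total = 24302.8 → 24,300.

24,300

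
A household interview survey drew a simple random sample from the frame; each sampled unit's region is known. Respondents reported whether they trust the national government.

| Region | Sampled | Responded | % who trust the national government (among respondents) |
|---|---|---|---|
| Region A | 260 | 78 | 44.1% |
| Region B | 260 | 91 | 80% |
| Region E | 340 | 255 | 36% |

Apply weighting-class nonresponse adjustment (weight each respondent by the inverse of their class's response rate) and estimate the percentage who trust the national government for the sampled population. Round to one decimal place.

51.8%

Response rates by class: Region A 78/260 = 30%, Region B 91/260 = 35%, Region E 255/340 = 75%.
Inverse-response-rate weighting restores each class to its sampled count, so class totals weight by n_sampled:
  Region A: 260 × 44.1 = 11,466
  Region B: 260 × 80 = 20,800
  Region E: 340 × 36 = 12,240
Adjusted estimate = 44,506 / 860 = 51.7512 → 51.8%.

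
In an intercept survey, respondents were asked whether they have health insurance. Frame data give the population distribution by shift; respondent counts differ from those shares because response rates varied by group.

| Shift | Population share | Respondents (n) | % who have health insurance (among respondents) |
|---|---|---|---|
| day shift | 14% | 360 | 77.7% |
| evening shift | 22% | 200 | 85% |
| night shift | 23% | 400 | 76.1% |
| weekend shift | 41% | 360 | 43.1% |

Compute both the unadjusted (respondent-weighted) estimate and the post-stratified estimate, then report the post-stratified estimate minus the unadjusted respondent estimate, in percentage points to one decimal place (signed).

-4.1 percentage points

Without adjustment, the pooled respondent share is:
  (360/1320)×77.7 + (200/1320)×85 + (400/1320)×76.1 + (360/1320)×43.1 = 68.8848%
Reweighting by population shift shares:
  0.14×77.7 + 0.22×85 + 0.23×76.1 + 0.41×43.1 = 64.752%
Difference = 64.752 − 68.8848 = -4.1328 pp.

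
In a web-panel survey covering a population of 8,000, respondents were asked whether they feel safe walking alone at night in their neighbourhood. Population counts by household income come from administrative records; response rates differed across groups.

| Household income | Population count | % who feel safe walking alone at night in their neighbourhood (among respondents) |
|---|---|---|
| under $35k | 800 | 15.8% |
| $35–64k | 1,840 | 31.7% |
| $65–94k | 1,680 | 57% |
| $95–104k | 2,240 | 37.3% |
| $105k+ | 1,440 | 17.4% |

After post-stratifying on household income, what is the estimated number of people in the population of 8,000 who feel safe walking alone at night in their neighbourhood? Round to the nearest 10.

Estimated count per cell = population count × respondent percentage:
  under $35k: 800 × 15.8% = 126.4
  $35–64k: 1,840 × 31.7% = 583.28
  $65–94k: 1,680 × 57% = 957.6
  $95–104k: 2,240 × 37.3% = 835.52
  $105k+: 1,440 × 17.4% = 250.56
Estimated total = 2753.36 → 2,750.

2,750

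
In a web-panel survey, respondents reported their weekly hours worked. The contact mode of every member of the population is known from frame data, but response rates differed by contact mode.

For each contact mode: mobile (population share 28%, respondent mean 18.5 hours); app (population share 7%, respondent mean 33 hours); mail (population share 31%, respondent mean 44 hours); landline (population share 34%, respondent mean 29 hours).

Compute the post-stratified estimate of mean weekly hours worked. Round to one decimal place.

31.0

Weight each group's respondent value by its population share:
  mobile: 0.28 × 18.5 = 5.18
  app: 0.07 × 33 = 2.31
  mail: 0.31 × 44 = 13.64
  landline: 0.34 × 29 = 9.86
Post-stratified estimate = 30.99 → 31.0.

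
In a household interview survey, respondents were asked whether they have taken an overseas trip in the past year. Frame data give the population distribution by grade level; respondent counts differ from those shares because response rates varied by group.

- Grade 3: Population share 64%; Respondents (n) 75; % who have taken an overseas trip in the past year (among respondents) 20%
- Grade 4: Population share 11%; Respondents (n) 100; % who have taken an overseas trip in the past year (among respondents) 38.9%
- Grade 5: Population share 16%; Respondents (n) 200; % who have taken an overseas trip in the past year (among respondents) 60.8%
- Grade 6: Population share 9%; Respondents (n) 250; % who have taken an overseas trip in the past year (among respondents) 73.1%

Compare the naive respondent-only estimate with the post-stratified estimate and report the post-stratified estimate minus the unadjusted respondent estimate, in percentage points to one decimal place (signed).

Without adjustment, the pooled respondent share is:
  (75/625)×20 + (100/625)×38.9 + (200/625)×60.8 + (250/625)×73.1 = 57.32%
Post-stratifying to population shares instead:
  0.64×20 + 0.11×38.9 + 0.16×60.8 + 0.09×73.1 = 33.386%
Difference = 33.386 − 57.32 = -23.934 pp.

-23.9 percentage points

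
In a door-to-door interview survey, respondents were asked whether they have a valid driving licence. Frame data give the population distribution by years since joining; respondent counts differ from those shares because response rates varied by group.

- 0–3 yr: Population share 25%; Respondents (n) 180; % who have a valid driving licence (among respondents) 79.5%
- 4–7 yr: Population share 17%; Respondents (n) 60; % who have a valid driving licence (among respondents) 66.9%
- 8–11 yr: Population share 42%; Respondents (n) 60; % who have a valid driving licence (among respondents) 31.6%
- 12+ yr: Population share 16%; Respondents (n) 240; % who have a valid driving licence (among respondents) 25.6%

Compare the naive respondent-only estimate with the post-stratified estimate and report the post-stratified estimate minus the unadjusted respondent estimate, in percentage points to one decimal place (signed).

Without adjustment, the pooled respondent share is:
  (180/540)×79.5 + (60/540)×66.9 + (60/540)×31.6 + (240/540)×25.6 = 48.8222%
Post-stratified estimate weights by population shares:
  0.25×79.5 + 0.17×66.9 + 0.42×31.6 + 0.16×25.6 = 48.616%
Difference = 48.616 − 48.8222 = -0.2062 pp.

-0.2 percentage points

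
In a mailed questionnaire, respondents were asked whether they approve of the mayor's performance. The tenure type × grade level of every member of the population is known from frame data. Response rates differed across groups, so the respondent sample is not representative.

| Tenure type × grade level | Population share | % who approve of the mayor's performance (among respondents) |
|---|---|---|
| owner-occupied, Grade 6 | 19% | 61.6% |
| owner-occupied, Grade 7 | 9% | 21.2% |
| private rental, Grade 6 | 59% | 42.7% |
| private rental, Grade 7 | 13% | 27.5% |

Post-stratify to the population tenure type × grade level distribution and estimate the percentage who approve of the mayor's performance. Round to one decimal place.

Post-stratification weights by population share, not respondent share:
  owner-occupied, Grade 6: 0.19 × 61.6 = 11.704
  owner-occupied, Grade 7: 0.09 × 21.2 = 1.908
  private rental, Grade 6: 0.59 × 42.7 = 25.193
  private rental, Grade 7: 0.13 × 27.5 = 3.575
Post-stratified estimate = 42.38 → 42.4%.

42.4%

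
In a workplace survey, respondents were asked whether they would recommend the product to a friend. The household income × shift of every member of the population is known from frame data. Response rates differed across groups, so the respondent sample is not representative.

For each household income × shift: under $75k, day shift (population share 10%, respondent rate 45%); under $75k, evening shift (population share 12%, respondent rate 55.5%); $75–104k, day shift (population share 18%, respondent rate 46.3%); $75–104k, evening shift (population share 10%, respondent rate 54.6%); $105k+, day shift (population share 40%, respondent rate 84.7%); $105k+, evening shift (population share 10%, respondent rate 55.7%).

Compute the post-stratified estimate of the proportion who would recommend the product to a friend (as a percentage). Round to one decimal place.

Reweight to the known household income × shift distribution:
  under $75k, day shift: 0.1 × 45 = 4.5
  under $75k, evening shift: 0.12 × 55.5 = 6.66
  $75–104k, day shift: 0.18 × 46.3 = 8.334
  $75–104k, evening shift: 0.1 × 54.6 = 5.46
  $105k+, day shift: 0.4 × 84.7 = 33.88
  $105k+, evening shift: 0.1 × 55.7 = 5.57
Post-stratified estimate = 64.404 → 64.4%.

64.4%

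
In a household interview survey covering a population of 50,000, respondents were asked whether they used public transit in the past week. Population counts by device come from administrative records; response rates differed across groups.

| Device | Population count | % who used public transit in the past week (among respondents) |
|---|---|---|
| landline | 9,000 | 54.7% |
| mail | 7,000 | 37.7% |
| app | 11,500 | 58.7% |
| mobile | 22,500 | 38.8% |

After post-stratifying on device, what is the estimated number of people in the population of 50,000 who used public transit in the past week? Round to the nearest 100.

23,000

Each cell contributes its population count × the respondent rate:
  landline: 9,000 × 54.7% = 4923
  mail: 7,000 × 37.7% = 2639
  app: 11,500 × 58.7% = 6750.5
  mobile: 22,500 × 38.8% = 8730
Estimated total = 23042.5 → 23,000.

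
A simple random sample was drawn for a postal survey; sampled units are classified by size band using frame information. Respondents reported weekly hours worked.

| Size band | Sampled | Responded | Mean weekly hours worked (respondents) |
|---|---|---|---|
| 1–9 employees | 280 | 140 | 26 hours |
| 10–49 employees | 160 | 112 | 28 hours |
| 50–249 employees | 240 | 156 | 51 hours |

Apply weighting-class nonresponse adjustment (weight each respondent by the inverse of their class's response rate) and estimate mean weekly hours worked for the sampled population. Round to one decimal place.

35.3

Response rates by class: 1–9 employees 140/280 = 50%, 10–49 employees 112/160 = 70%, 50–249 employees 156/240 = 65%.
Inverse-response-rate weighting restores each class to its sampled count, so class totals weight by n_sampled:
  1–9 employees: 280 × 26 = 7280
  10–49 employees: 160 × 28 = 4480
  50–249 employees: 240 × 51 = 12,240
Adjusted estimate = 24,000 / 680 = 35.2941 → 35.3.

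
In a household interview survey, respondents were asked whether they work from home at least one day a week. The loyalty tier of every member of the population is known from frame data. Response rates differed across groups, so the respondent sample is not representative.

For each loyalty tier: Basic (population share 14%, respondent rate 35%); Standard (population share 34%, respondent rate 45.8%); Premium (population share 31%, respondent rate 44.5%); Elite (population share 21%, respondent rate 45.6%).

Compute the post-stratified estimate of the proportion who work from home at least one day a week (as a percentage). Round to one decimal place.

Weight each group's respondent value by its population share:
  Basic: 0.14 × 35 = 4.9
  Standard: 0.34 × 45.8 = 15.572
  Premium: 0.31 × 44.5 = 13.795
  Elite: 0.21 × 45.6 = 9.576
Post-stratified estimate = 43.843 → 43.8%.

43.8%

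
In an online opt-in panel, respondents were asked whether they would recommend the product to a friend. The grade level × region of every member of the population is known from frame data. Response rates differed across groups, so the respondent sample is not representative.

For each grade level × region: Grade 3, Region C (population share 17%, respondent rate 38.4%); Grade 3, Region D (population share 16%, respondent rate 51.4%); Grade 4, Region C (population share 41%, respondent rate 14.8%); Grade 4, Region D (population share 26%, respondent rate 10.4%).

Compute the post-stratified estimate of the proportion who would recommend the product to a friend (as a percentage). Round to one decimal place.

Each cell contributes population-share × respondent value:
  Grade 3, Region C: 0.17 × 38.4 = 6.528
  Grade 3, Region D: 0.16 × 51.4 = 8.224
  Grade 4, Region C: 0.41 × 14.8 = 6.068
  Grade 4, Region D: 0.26 × 10.4 = 2.704
Post-stratified estimate = 23.524 → 23.5%.

23.5%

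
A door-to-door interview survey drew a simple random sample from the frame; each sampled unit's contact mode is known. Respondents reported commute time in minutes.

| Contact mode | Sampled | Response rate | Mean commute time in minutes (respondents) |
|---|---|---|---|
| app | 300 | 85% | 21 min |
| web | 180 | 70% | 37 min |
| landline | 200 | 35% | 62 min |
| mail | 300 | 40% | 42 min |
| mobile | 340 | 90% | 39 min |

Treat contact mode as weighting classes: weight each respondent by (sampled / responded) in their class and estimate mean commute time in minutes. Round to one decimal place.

38.8

Inverse-response-rate weighting restores each class to its sampled count, so class totals weight by n_sampled:
  app: 300 × 21 = 6300
  web: 180 × 37 = 6660
  landline: 200 × 62 = 12,400
  mail: 300 × 42 = 12,600
  mobile: 340 × 39 = 13,260
Adjusted estimate = 51,220 / 1,320 = 38.803 → 38.8.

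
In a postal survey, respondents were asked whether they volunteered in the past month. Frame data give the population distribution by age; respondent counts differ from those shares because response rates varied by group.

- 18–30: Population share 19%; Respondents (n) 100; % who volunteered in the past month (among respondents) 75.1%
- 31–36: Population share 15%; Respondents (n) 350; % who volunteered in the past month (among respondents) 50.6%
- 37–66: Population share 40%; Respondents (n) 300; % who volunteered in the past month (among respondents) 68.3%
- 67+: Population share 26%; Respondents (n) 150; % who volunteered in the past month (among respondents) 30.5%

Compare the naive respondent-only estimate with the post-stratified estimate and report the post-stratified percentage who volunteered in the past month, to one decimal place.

Without adjustment, the pooled respondent share is:
  (100/900)×75.1 + (350/900)×50.6 + (300/900)×68.3 + (150/900)×30.5 = 55.8722%
Post-stratifying to population shares instead:
  0.19×75.1 + 0.15×50.6 + 0.4×68.3 + 0.26×30.5 = 57.109%

57.1%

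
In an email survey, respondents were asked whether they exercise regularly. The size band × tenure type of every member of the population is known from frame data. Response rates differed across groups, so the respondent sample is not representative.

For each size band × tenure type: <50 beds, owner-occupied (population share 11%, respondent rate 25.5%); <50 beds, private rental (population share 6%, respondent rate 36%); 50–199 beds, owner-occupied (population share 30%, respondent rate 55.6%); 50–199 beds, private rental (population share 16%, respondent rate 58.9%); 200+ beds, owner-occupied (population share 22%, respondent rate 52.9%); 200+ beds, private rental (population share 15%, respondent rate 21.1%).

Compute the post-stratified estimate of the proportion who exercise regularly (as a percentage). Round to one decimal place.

45.9%

Reweight to the known size band × tenure type distribution:
  <50 beds, owner-occupied: 0.11 × 25.5 = 2.805
  <50 beds, private rental: 0.06 × 36 = 2.16
  50–199 beds, owner-occupied: 0.3 × 55.6 = 16.68
  50–199 beds, private rental: 0.16 × 58.9 = 9.424
  200+ beds, owner-occupied: 0.22 × 52.9 = 11.638
  200+ beds, private rental: 0.15 × 21.1 = 3.165
Post-stratified estimate = 45.872 → 45.9%.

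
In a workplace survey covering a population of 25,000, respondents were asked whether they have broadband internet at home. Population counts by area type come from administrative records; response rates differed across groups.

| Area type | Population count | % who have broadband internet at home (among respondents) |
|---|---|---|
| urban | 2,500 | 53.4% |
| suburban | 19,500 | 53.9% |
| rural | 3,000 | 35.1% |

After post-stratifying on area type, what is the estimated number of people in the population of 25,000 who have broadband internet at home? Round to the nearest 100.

12,900

Apply each group's respondent rate to its population count:
  urban: 2,500 × 53.4% = 1335
  suburban: 19,500 × 53.9% = 10510.5
  rural: 3,000 × 35.1% = 1053
Estimated total = 12898.5 → 12,900.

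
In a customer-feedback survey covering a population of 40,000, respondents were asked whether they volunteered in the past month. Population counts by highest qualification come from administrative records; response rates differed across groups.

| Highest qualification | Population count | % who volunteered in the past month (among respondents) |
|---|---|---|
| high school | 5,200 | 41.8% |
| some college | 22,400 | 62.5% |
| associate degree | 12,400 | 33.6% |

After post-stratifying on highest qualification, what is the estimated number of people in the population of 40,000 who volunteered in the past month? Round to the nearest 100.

20,300

Estimated count per cell = population count × respondent percentage:
  high school: 5,200 × 41.8% = 2173.6
  some college: 22,400 × 62.5% = 14,000
  associate degree: 12,400 × 33.6% = 4166.4
Estimated total = 20,340 → 20,300.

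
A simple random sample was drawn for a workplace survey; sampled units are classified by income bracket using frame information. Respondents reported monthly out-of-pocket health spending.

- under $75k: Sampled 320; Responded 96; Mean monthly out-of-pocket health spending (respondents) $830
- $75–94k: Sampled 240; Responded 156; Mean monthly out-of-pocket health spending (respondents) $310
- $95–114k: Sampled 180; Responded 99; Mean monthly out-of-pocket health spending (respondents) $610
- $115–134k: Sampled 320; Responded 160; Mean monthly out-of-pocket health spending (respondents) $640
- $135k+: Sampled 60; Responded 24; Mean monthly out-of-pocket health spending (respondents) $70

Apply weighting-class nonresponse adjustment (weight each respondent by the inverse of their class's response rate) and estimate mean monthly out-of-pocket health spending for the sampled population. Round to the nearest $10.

Response rates by class: under $75k 96/320 = 30%, $75–94k 156/240 = 65%, $95–114k 99/180 = 55%, $115–134k 160/320 = 50%, $135k+ 24/60 = 40%.
Weighting each respondent by the inverse class response rate inflates each class back to its sampled size, so the class weight is n_sampled:
  under $75k: 320 × 830 = 265,600
  $75–94k: 240 × 310 = 74,400
  $95–114k: 180 × 610 = 109,800
  $115–134k: 320 × 640 = 204,800
  $135k+: 60 × 70 = 4200
Adjusted estimate = 658,800 / 1,120 = 588.214 → $590.

$590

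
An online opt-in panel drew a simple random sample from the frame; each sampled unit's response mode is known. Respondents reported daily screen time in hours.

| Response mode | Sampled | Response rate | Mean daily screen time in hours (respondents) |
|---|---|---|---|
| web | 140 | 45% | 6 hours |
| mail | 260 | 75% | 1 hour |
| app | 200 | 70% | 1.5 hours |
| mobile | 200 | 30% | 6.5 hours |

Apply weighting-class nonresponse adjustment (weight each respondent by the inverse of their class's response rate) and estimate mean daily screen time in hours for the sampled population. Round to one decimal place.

3.4

With weight = n_sampled/n_responded per class, the weighted class total is n_sampled:
  web: 140 × 6 = 840
  mail: 260 × 1 = 260
  app: 200 × 1.5 = 300
  mobile: 200 × 6.5 = 1300
Adjusted estimate = 2700 / 800 = 3.375 → 3.4.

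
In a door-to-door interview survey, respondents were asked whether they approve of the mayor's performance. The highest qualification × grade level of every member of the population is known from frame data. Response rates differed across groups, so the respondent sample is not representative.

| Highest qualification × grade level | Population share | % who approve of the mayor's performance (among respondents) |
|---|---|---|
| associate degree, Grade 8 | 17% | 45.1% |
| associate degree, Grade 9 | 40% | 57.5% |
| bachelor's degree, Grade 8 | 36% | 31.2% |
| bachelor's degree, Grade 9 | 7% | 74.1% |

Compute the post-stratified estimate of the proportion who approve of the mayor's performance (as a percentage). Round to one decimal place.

Reweight to the known highest qualification × grade level distribution:
  associate degree, Grade 8: 0.17 × 45.1 = 7.667
  associate degree, Grade 9: 0.4 × 57.5 = 23
  bachelor's degree, Grade 8: 0.36 × 31.2 = 11.232
  bachelor's degree, Grade 9: 0.07 × 74.1 = 5.187
Post-stratified estimate = 47.086 → 47.1%.

47.1%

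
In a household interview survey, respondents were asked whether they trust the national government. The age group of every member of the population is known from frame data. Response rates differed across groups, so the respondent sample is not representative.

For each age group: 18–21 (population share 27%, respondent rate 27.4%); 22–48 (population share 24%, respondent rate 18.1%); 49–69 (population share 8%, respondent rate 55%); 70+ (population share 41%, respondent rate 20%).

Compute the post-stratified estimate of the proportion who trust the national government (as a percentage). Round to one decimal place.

24.3%

Each cell contributes population-share × respondent value:
  18–21: 0.27 × 27.4 = 7.398
  22–48: 0.24 × 18.1 = 4.344
  49–69: 0.08 × 55 = 4.4
  70+: 0.41 × 20 = 8.2
Post-stratified estimate = 24.342 → 24.3%.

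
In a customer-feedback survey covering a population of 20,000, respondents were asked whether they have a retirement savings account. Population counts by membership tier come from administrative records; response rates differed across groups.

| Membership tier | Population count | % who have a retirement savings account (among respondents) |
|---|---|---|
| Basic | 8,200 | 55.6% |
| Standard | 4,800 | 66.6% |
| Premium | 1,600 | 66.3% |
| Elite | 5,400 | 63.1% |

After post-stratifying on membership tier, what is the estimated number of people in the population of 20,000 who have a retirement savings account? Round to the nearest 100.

12,200

Apply each group's respondent rate to its population count:
  Basic: 8,200 × 55.6% = 4559.2
  Standard: 4,800 × 66.6% = 3196.8
  Premium: 1,600 × 66.3% = 1060.8
  Elite: 5,400 × 63.1% = 3407.4
Estimated total = 12224.2 → 12,200.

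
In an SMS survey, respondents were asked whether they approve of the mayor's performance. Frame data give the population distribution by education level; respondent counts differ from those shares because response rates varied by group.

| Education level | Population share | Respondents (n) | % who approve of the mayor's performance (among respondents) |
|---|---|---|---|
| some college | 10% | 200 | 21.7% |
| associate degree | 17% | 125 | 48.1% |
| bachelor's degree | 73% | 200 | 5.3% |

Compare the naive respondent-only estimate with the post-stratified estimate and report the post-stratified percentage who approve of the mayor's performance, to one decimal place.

14.2%

Unadjusted (pooled respondent) estimate weights by respondent counts:
  (200/525)×21.7 + (125/525)×48.1 + (200/525)×5.3 = 21.7381%
Reweighting by population education level shares:
  0.1×21.7 + 0.17×48.1 + 0.73×5.3 = 14.216%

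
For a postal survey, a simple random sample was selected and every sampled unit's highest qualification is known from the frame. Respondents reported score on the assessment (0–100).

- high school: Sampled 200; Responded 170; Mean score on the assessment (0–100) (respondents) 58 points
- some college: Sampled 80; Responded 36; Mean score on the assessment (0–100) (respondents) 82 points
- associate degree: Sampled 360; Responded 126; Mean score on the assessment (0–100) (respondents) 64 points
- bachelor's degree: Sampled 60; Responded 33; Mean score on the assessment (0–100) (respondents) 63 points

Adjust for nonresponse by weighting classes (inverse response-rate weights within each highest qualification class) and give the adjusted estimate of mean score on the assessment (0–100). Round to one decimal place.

64.3

Class response rates: high school 170/200 = 85%, some college 36/80 = 45%, associate degree 126/360 = 35%, bachelor's degree 33/60 = 55%.
Inverse-response-rate weighting restores each class to its sampled count, so class totals weight by n_sampled:
  high school: 200 × 58 = 11,600
  some college: 80 × 82 = 6560
  associate degree: 360 × 64 = 23,040
  bachelor's degree: 60 × 63 = 3780
Adjusted estimate = 44,980 / 700 = 64.2571 → 64.3.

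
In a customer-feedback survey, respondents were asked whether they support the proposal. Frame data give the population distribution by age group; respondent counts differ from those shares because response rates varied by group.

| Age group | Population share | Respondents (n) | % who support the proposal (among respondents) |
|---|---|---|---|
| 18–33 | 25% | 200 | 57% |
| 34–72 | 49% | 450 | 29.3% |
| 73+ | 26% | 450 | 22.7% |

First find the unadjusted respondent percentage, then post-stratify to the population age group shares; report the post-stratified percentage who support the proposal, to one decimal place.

34.5%

Naive respondent-only estimate (weights = respondent counts):
  (200/1100)×57 + (450/1100)×29.3 + (450/1100)×22.7 = 31.6364%
Post-stratifying to population shares instead:
  0.25×57 + 0.49×29.3 + 0.26×22.7 = 34.509%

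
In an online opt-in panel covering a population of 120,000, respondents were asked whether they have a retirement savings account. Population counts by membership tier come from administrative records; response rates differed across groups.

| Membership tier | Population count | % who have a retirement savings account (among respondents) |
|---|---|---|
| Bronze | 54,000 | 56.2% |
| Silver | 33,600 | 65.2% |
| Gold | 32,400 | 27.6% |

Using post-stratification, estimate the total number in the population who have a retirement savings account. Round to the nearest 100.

Estimated count per cell = population count × respondent percentage:
  Bronze: 54,000 × 56.2% = 30,348
  Silver: 33,600 × 65.2% = 21907.2
  Gold: 32,400 × 27.6% = 8942.4
Estimated total = 61197.6 → 61,200.

61,200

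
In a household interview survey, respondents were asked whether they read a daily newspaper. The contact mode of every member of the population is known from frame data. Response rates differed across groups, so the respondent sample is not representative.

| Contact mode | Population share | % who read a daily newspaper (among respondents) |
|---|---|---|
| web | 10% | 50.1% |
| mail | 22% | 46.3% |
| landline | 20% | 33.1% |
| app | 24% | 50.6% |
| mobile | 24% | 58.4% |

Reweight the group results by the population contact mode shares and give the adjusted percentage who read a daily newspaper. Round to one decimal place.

48.0%

Weight each group's respondent value by its population share:
  web: 0.1 × 50.1 = 5.01
  mail: 0.22 × 46.3 = 10.186
  landline: 0.2 × 33.1 = 6.62
  app: 0.24 × 50.6 = 12.144
  mobile: 0.24 × 58.4 = 14.016
Post-stratified estimate = 47.976 → 48.0%.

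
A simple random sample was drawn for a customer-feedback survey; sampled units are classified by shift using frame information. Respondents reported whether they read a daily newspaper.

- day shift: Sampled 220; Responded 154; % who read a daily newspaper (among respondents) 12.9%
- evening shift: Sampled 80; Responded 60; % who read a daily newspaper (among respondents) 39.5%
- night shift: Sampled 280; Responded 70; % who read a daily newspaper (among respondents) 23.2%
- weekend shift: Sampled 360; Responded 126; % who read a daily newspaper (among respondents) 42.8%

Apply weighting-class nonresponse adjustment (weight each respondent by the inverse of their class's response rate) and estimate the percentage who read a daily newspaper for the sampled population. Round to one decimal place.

29.7%

Response rates by class: day shift 154/220 = 70%, evening shift 60/80 = 75%, night shift 70/280 = 25%, weekend shift 126/360 = 35%.
With weight = n_sampled/n_responded per class, the weighted class total is n_sampled:
  day shift: 220 × 12.9 = 2838
  evening shift: 80 × 39.5 = 3160
  night shift: 280 × 23.2 = 6496
  weekend shift: 360 × 42.8 = 15408
Adjusted estimate = 27,902 / 940 = 29.683 → 29.7%.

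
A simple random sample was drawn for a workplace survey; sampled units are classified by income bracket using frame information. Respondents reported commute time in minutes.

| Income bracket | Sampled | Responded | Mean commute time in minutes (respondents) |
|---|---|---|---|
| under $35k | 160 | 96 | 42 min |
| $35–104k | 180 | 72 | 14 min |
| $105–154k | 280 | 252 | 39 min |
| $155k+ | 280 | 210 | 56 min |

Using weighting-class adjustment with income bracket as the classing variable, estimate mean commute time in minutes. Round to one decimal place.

Response rates by class: under $35k 96/160 = 60%, $35–104k 72/180 = 40%, $105–154k 252/280 = 90%, $155k+ 210/280 = 75%.
Inverse-response-rate weighting restores each class to its sampled count, so class totals weight by n_sampled:
  under $35k: 160 × 42 = 6720
  $35–104k: 180 × 14 = 2520
  $105–154k: 280 × 39 = 10,920
  $155k+: 280 × 56 = 15,680
Adjusted estimate = 35,840 / 900 = 39.8222 → 39.8.

39.8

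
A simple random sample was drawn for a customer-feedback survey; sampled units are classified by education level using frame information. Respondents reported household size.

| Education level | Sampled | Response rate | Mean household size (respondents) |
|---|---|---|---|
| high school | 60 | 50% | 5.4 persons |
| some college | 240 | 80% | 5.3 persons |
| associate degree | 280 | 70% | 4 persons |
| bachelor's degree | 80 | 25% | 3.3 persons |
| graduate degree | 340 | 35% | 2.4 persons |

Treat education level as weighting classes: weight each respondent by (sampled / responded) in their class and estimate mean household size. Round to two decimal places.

3.80

Weighting each respondent by the inverse class response rate inflates each class back to its sampled size, so the class weight is n_sampled:
  high school: 60 × 5.4 = 324
  some college: 240 × 5.3 = 1272
  associate degree: 280 × 4 = 1120
  bachelor's degree: 80 × 3.3 = 264
  graduate degree: 340 × 2.4 = 816
Adjusted estimate = 3796 / 1,000 = 3.796 → 3.80.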